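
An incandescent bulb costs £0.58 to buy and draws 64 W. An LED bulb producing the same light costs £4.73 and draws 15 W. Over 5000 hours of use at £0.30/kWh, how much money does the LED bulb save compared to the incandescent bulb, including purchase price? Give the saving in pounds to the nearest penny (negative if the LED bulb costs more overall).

incandescent bulb: £0.58 + (64/1000) kW × 5000 h × £0.30 = £0.58 + £96 = £96.58
LED bulb: £4.73 + (15/1000) kW × 5000 h × £0.30 = £4.73 + £22.5 = £27.23
Saving = £96.58 − £27.23 = £69.35

£69.35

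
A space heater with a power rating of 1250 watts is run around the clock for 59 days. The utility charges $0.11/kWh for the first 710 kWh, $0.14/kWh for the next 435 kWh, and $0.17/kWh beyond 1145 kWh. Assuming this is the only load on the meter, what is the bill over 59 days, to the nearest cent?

Runtime = 24 h × 59 = 1416 h
Energy = 1.25 kW × 1416 h = 1770 kWh
Tier 1 (0–710 kWh): 710 × $0.11 = $78.1
Tier 2 (710–1145 kWh): 435 × $0.14 = $60.9
Above 1145 kWh: 625 × $0.17 = $106.25
Bill = $245.25

$245.25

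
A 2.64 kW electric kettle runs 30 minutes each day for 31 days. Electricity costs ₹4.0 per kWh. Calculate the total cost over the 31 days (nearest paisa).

₹163.68

Runtime = 30 min × 31 = 930 min = 15.5 h
Energy = 2.64 kW × 15.5 h = 40.92 kWh
Cost = 40.92 kWh × ₹4.0/kWh = ₹163.68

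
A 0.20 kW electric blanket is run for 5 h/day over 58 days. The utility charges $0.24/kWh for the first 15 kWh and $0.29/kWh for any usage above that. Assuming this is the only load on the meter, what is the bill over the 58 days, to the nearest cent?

Runtime = 5 h/day × 58 days = 290 h
Energy = 0.2 kW × 290 h = 58 kWh
Tier 1 (0–15 kWh): 15 × $0.24 = $3.6
Above 15 kWh: 43 × $0.29 = $12.47
Bill = $16.07

$16.07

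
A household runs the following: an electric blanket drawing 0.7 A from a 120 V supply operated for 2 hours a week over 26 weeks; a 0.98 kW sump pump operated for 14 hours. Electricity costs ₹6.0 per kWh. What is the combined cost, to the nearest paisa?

₹108.53

electric blanket: Power = 0.7 A × 120 V = 84 W = 0.084 kW
electric blanket: Runtime = 2 h/week × 26 weeks = 52 h
electric blanket: 0.084 kW × 52 h = 4.368 kWh
sump pump: 0.98 kW × 14 h = 13.72 kWh
Total energy = 18.088 kWh
Cost = 18.088 × ₹6.0 = ₹108.53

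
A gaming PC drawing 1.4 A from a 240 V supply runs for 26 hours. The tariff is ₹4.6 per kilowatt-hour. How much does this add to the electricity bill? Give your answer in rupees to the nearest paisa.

Power = 1.4 A × 240 V = 336 W = 0.336 kW
Energy = 0.336 kW × 26 h = 8.736 kWh
Cost = 8.736 kWh × ₹4.6/kWh = ₹40.19

₹40.19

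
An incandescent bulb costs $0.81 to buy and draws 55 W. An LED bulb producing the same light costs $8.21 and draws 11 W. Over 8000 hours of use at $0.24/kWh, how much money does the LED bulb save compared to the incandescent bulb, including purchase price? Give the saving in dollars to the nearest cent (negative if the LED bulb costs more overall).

$77.08

incandescent bulb: $0.81 + (55/1000) kW × 8000 h × $0.24 = $0.81 + $105.6 = $106.41
LED bulb: $8.21 + (11/1000) kW × 8000 h × $0.24 = $8.21 + $21.12 = $29.33
Saving = $106.41 − $29.33 = $77.08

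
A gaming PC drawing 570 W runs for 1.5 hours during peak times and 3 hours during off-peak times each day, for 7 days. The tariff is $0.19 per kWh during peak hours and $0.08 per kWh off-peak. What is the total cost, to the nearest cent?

Peak energy = 0.57 kW × 1.5 h × 7 = 5.985 kWh
Off-peak energy = 0.57 kW × 3 h × 7 = 11.97 kWh
Cost = 5.985 × $0.19 + 11.97 × $0.08 = $1.13715 + $0.9576 = $2.09

$2.09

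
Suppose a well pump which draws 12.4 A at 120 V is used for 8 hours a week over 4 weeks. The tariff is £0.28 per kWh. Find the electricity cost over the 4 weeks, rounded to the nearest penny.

Power = 12.4 A × 120 V = 1488 W = 1.488 kW
Runtime = 8 h/week × 4 weeks = 32 h
Energy = 1.488 kW × 32 h = 47.616 kWh
Cost = 47.616 kWh × £0.28/kWh = £13.33

£13.33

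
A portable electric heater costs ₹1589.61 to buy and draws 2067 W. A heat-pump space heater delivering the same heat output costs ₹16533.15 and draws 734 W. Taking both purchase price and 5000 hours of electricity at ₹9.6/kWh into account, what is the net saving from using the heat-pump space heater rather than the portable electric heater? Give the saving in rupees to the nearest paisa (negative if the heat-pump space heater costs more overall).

portable electric heater: ₹1589.61 + (2067/1000) kW × 5000 h × ₹9.6 = ₹1589.61 + ₹99216 = ₹100805.61
heat-pump space heater: ₹16533.15 + (734/1000) kW × 5000 h × ₹9.6 = ₹16533.15 + ₹35232 = ₹51765.15
Saving = ₹100805.61 − ₹51765.15 = ₹49040.46

₹49040.46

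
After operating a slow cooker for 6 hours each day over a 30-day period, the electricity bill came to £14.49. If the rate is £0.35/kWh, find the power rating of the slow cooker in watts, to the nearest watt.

230 W

Energy = £14.49 ÷ £0.35/kWh = 41.4 kWh
Runtime = 6 h/day × 30 days = 180 h
Power = 41.4 kWh ÷ 180 h = 0.23 kW = 230 W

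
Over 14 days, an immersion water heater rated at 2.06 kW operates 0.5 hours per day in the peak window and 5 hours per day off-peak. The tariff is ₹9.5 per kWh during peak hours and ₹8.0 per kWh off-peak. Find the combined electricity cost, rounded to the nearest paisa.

₹1290.59

Peak energy = 2.06 kW × 0.5 h × 14 = 14.42 kWh
Off-peak energy = 2.06 kW × 5 h × 14 = 144.2 kWh
Cost = 14.42 × ₹9.5 + 144.2 × ₹8.0 = ₹136.99 + ₹1153.6 = ₹1290.59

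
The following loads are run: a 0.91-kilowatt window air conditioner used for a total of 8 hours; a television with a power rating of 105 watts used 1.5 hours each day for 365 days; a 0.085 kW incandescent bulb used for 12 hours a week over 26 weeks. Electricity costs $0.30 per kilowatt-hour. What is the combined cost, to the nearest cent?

$27.39

window air conditioner: 0.91 kW × 8 h = 7.28 kWh
television: Runtime = 1.5 h/day × 365 days = 547.5 h
television: 0.105 kW × 547.5 h = 57.4875 kWh
incandescent bulb: Runtime = 12 h/week × 26 weeks = 312 h
incandescent bulb: 0.085 kW × 312 h = 26.52 kWh
Total energy = 91.2875 kWh
Cost = 91.2875 × $0.30 = $27.39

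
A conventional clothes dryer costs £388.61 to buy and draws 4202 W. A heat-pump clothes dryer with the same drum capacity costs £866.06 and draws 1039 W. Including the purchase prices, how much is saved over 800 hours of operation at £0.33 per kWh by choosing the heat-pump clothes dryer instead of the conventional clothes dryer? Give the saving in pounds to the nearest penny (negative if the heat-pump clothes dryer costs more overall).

£357.58

conventional clothes dryer: £388.61 + (4202/1000) kW × 800 h × £0.33 = £388.61 + £1109.328 = £1497.938
heat-pump clothes dryer: £866.06 + (1039/1000) kW × 800 h × £0.33 = £866.06 + £274.296 = £1140.356
Saving = £1497.938 − £1140.356 = £357.582 → £357.58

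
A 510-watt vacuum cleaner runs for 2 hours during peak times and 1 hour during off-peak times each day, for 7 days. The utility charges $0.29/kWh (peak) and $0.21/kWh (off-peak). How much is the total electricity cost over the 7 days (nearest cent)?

Peak energy = 0.51 kW × 2 h × 7 = 7.14 kWh
Off-peak energy = 0.51 kW × 1 h × 7 = 3.57 kWh
Cost = 7.14 × $0.29 + 3.57 × $0.21 = $2.0706 + $0.7497 = $2.82

$2.82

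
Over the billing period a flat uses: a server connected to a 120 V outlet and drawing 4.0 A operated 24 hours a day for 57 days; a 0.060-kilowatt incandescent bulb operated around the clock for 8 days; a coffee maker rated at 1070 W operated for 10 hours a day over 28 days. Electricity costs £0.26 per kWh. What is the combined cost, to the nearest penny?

£251.62

server: Power = 4.0 A × 120 V = 480 W = 0.48 kW
server: Runtime = 24 h × 57 = 1368 h
server: 0.48 kW × 1368 h = 656.64 kWh
incandescent bulb: Runtime = 24 h × 8 = 192 h
incandescent bulb: 0.06 kW × 192 h = 11.52 kWh
coffee maker: Runtime = 10 h/day × 28 days = 280 h
coffee maker: 1.07 kW × 280 h = 299.6 kWh
Total energy = 967.76 kWh
Cost = 967.76 × £0.26 = £251.62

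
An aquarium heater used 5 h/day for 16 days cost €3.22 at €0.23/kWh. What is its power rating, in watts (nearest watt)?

175 W

Energy = €3.22 ÷ €0.23/kWh = 14 kWh
Runtime = 5 h/day × 16 days = 80 h
Power = 14 kWh ÷ 80 h = 0.175 kW = 175 W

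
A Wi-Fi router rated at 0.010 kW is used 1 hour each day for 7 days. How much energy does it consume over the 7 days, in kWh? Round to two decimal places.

0.07 kWh

Runtime = 1 h/day × 7 days = 7 h
Energy = 0.01 kW × 7 h = 0.07 kWh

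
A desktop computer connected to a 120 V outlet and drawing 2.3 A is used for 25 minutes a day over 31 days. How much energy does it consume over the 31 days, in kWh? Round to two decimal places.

3.57 kWh

Power = 2.3 A × 120 V = 276 W = 0.276 kW
Runtime = 25 min × 31 = 775 min = 12.916666… h
Energy = 0.276 kW × 12.916666… h = 3.565 kWh ≈ 3.57 kWh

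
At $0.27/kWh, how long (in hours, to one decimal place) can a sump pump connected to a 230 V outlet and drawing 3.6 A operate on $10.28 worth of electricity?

46.0 h

Power = 3.6 A × 230 V = 828 W = 0.828 kW
Energy available = $10.28 ÷ $0.27/kWh = 38.0741 kWh
Hours = 38.0741 kWh ÷ 0.828 kW = 46.0 h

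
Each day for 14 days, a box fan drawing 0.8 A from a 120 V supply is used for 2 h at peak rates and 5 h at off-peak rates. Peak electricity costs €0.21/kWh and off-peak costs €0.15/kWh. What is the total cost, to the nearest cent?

€1.57

Power = 0.8 A × 120 V = 96 W = 0.096 kW
Peak energy = 0.096 kW × 2 h × 14 = 2.688 kWh
Off-peak energy = 0.096 kW × 5 h × 14 = 6.72 kWh
Cost = 2.688 × €0.21 + 6.72 × €0.15 = €0.56448 + €1.008 = €1.57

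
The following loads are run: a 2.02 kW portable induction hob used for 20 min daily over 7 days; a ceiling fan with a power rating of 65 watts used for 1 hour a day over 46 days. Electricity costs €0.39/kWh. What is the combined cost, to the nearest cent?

€3.00

portable induction hob: Runtime = 20 min × 7 = 140 min = 2.333333… h
portable induction hob: 2.02 kW × 2.333333… h = 4.713333… kWh
ceiling fan: Runtime = 1 h/day × 46 days = 46 h
ceiling fan: 0.065 kW × 46 h = 2.99 kWh
Total energy = 7.703333… kWh
Cost = 7.703333… × €0.39 = €3.00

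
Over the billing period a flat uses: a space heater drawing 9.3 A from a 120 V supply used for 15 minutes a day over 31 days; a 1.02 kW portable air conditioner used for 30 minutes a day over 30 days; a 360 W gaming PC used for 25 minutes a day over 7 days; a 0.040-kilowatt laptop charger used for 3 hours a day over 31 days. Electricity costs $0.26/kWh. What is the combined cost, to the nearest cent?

space heater: Power = 9.3 A × 120 V = 1116 W = 1.116 kW
space heater: Runtime = 15 min × 31 = 465 min = 7.75 h
space heater: 1.116 kW × 7.75 h = 8.649 kWh
portable air conditioner: Runtime = 30 min × 30 = 900 min = 15 h
portable air conditioner: 1.02 kW × 15 h = 15.3 kWh
gaming PC: Runtime = 25 min × 7 = 175 min = 2.916666… h
gaming PC: 0.36 kW × 2.916666… h = 1.05 kWh
laptop charger: Runtime = 3 h/day × 31 days = 93 h
laptop charger: 0.04 kW × 93 h = 3.72 kWh
Total energy = 28.719 kWh
Cost = 28.719 × $0.26 = $7.47

$7.47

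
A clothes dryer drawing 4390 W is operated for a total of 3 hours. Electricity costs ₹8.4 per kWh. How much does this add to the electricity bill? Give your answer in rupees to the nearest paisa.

₹110.63

Energy = 4.39 kW × 3 h = 13.17 kWh
Cost = 13.17 kWh × ₹8.4/kWh = ₹110.63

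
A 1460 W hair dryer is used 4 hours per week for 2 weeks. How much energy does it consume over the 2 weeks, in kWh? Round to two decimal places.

11.68 kWh

Runtime = 4 h/week × 2 weeks = 8 h
Energy = 1.46 kW × 8 h = 11.68 kWh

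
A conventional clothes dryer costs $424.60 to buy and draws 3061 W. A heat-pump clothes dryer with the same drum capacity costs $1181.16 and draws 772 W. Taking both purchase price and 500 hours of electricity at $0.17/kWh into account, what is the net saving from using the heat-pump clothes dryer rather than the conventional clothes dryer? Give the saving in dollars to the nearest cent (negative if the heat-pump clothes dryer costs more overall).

conventional clothes dryer: $424.60 + (3061/1000) kW × 500 h × $0.17 = $424.60 + $260.185 = $684.785
heat-pump clothes dryer: $1181.16 + (772/1000) kW × 500 h × $0.17 = $1181.16 + $65.62 = $1246.78
Saving = $684.785 − $1246.78 = −$561.995 → -$562.00

-$562.00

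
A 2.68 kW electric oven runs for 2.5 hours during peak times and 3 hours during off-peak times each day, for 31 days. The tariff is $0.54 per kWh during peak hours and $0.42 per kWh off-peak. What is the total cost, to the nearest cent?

Peak energy = 2.68 kW × 2.5 h × 31 = 207.7 kWh
Off-peak energy = 2.68 kW × 3 h × 31 = 249.24 kWh
Cost = 207.7 × $0.54 + 249.24 × $0.42 = $112.158 + $104.6808 = $216.84

$216.84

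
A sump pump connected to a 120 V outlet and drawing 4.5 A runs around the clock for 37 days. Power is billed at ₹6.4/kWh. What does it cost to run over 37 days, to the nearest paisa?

Power = 4.5 A × 120 V = 540 W = 0.54 kW
Runtime = 24 h × 37 = 888 h
Energy = 0.54 kW × 888 h = 479.52 kWh
Cost = 479.52 kWh × ₹6.4/kWh = ₹3068.93

₹3068.93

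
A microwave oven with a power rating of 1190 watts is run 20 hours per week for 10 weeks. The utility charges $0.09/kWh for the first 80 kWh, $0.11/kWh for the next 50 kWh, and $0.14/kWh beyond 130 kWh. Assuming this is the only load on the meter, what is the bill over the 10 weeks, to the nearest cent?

Runtime = 20 h/week × 10 weeks = 200 h
Energy = 1.19 kW × 200 h = 238 kWh
Tier 1 (0–80 kWh): 80 × $0.09 = $7.2
Tier 2 (80–130 kWh): 50 × $0.11 = $5.5
Above 130 kWh: 108 × $0.14 = $15.12
Bill = $27.82

$27.82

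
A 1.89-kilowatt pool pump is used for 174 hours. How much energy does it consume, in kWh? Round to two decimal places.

328.86 kWh

Energy = 1.89 kW × 174 h = 328.86 kWh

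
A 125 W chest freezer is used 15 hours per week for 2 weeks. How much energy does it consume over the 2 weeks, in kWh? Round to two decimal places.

3.75 kWh

Runtime = 15 h/week × 2 weeks = 30 h
Energy = 0.125 kW × 30 h = 3.75 kWh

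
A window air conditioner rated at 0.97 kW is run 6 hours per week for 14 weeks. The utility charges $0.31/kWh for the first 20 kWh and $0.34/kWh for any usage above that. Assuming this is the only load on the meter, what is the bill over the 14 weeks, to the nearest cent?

Runtime = 6 h/week × 14 weeks = 84 h
Energy = 0.97 kW × 84 h = 81.48 kWh
Tier 1 (0–20 kWh): 20 × $0.31 = $6.2
Above 20 kWh: 61.48 × $0.34 = $20.9032
Bill = $27.10

$27.10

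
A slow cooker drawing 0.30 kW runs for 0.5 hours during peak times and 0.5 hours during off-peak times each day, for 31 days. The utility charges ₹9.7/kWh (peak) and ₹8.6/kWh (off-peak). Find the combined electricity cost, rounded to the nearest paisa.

₹85.10

Peak energy = 0.3 kW × 0.5 h × 31 = 4.65 kWh
Off-peak energy = 0.3 kW × 0.5 h × 31 = 4.65 kWh
Cost = 4.65 × ₹9.7 + 4.65 × ₹8.6 = ₹45.105 + ₹39.99 = ₹85.10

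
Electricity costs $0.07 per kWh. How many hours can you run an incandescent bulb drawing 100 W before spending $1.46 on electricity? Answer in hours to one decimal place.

208.6 h

Energy available = $1.46 ÷ $0.07/kWh = 20.8571 kWh
Hours = 20.8571 kWh ÷ 0.1 kW = 208.6 h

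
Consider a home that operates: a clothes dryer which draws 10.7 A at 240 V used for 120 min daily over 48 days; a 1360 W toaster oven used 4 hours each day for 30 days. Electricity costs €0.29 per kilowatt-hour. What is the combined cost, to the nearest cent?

clothes dryer: Power = 10.7 A × 240 V = 2568 W = 2.568 kW
clothes dryer: Runtime = 120 min × 48 = 5760 min = 96 h
clothes dryer: 2.568 kW × 96 h = 246.528 kWh
toaster oven: Runtime = 4 h/day × 30 days = 120 h
toaster oven: 1.36 kW × 120 h = 163.2 kWh
Total energy = 409.728 kWh
Cost = 409.728 × €0.29 = €118.82

€118.82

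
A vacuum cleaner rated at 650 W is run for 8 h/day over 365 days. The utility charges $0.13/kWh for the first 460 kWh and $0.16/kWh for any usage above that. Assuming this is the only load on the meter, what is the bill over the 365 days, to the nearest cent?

Runtime = 8 h/day × 365 days = 2920 h
Energy = 0.65 kW × 2920 h = 1898 kWh
Tier 1 (0–460 kWh): 460 × $0.13 = $59.8
Above 460 kWh: 1438 × $0.16 = $230.08
Bill = $289.88

$289.88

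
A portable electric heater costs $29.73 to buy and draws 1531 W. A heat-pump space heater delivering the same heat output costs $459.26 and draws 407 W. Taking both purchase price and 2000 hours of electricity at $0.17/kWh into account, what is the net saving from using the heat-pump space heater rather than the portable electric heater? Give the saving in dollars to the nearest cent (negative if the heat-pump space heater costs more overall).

portable electric heater: $29.73 + (1531/1000) kW × 2000 h × $0.17 = $29.73 + $520.54 = $550.27
heat-pump space heater: $459.26 + (407/1000) kW × 2000 h × $0.17 = $459.26 + $138.38 = $597.64
Saving = $550.27 − $597.64 = −$47.37

-$47.37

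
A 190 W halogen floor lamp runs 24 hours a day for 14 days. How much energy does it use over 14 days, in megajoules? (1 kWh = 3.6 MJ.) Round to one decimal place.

229.8 MJ

Runtime = 24 h × 14 = 336 h
Energy = 0.19 kW × 336 h = 63.84 kWh
= 63.84 × 3.6 MJ = 229.8 MJ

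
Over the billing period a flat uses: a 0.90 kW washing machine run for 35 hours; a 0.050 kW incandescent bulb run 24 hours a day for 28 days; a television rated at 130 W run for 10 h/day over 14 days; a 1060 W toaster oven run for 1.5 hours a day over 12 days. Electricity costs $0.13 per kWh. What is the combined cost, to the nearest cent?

washing machine: 0.9 kW × 35 h = 31.5 kWh
incandescent bulb: Runtime = 24 h × 28 = 672 h
incandescent bulb: 0.05 kW × 672 h = 33.6 kWh
television: Runtime = 10 h/day × 14 days = 140 h
television: 0.13 kW × 140 h = 18.2 kWh
toaster oven: Runtime = 1.5 h/day × 12 days = 18 h
toaster oven: 1.06 kW × 18 h = 19.08 kWh
Total energy = 102.38 kWh
Cost = 102.38 × $0.13 = $13.31

$13.31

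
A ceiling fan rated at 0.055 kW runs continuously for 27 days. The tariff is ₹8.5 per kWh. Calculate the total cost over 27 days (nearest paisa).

Runtime = 24 h × 27 = 648 h
Energy = 0.055 kW × 648 h = 35.64 kWh
Cost = 35.64 kWh × ₹8.5/kWh = ₹302.94

₹302.94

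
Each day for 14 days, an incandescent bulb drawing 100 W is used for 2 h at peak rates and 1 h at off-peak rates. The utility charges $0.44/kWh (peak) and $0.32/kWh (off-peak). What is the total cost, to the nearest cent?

Peak energy = 0.1 kW × 2 h × 14 = 2.8 kWh
Off-peak energy = 0.1 kW × 1 h × 14 = 1.4 kWh
Cost = 2.8 × $0.44 + 1.4 × $0.32 = $1.232 + $0.448 = $1.68

$1.68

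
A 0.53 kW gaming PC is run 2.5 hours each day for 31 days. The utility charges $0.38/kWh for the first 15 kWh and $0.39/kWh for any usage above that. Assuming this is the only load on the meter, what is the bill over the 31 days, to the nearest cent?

Runtime = 2.5 h/day × 31 days = 77.5 h
Energy = 0.53 kW × 77.5 h = 41.075 kWh
Tier 1 (0–15 kWh): 15 × $0.38 = $5.7
Above 15 kWh: 26.075 × $0.39 = $10.16925
Bill = $15.87

$15.87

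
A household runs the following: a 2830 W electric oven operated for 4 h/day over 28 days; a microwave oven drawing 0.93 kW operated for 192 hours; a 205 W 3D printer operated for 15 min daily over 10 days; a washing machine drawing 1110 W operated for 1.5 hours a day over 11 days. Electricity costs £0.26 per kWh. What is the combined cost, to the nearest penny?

electric oven: Runtime = 4 h/day × 28 days = 112 h
electric oven: 2.83 kW × 112 h = 316.96 kWh
microwave oven: 0.93 kW × 192 h = 178.56 kWh
3D printer: Runtime = 15 min × 10 = 150 min = 2.5 h
3D printer: 0.205 kW × 2.5 h = 0.5125 kWh
washing machine: Runtime = 1.5 h/day × 11 days = 16.5 h
washing machine: 1.11 kW × 16.5 h = 18.315 kWh
Total energy = 514.3475 kWh
Cost = 514.3475 × £0.26 = £133.73

£133.73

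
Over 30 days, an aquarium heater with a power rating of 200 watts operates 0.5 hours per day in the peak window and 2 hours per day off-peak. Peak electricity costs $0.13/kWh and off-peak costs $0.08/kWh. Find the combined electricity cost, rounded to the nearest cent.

Peak energy = 0.2 kW × 0.5 h × 30 = 3 kWh
Off-peak energy = 0.2 kW × 2 h × 30 = 12 kWh
Cost = 3 × $0.13 + 12 × $0.08 = $0.39 + $0.96 = $1.35

$1.35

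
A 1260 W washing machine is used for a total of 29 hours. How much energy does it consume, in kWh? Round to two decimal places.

36.54 kWh

Energy = 1.26 kW × 29 h = 36.54 kWh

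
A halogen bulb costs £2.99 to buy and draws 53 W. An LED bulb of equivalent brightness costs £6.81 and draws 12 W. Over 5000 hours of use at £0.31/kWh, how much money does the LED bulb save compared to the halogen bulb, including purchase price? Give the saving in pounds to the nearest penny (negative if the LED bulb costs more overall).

halogen bulb: £2.99 + (53/1000) kW × 5000 h × £0.31 = £2.99 + £82.15 = £85.14
LED bulb: £6.81 + (12/1000) kW × 5000 h × £0.31 = £6.81 + £18.6 = £25.41
Saving = £85.14 − £25.41 = £59.73

£59.73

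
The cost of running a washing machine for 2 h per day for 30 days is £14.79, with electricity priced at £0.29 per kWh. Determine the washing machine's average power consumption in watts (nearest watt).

850 W

Energy = £14.79 ÷ £0.29/kWh = 51 kWh
Runtime = 2 h/day × 30 days = 60 h
Power = 51 kWh ÷ 60 h = 0.85 kW = 850 W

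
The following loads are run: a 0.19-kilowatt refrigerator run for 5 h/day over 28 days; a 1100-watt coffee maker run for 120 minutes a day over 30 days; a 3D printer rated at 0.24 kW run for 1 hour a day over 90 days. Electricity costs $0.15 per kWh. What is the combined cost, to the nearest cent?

refrigerator: Runtime = 5 h/day × 28 days = 140 h
refrigerator: 0.19 kW × 140 h = 26.6 kWh
coffee maker: Runtime = 120 min × 30 = 3600 min = 60 h
coffee maker: 1.1 kW × 60 h = 66 kWh
3D printer: Runtime = 1 h/day × 90 days = 90 h
3D printer: 0.24 kW × 90 h = 21.6 kWh
Total energy = 114.2 kWh
Cost = 114.2 × $0.15 = $17.13

$17.13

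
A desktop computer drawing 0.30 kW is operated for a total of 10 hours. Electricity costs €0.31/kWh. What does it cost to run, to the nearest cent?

€0.93

Energy = 0.3 kW × 10 h = 3 kWh
Cost = 3 kWh × €0.31/kWh = €0.93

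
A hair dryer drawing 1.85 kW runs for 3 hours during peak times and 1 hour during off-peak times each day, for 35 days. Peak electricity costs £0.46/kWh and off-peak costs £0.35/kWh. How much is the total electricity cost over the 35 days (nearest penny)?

Peak energy = 1.85 kW × 3 h × 35 = 194.25 kWh
Off-peak energy = 1.85 kW × 1 h × 35 = 64.75 kWh
Cost = 194.25 × £0.46 + 64.75 × £0.35 = £89.355 + £22.6625 = £112.02

£112.02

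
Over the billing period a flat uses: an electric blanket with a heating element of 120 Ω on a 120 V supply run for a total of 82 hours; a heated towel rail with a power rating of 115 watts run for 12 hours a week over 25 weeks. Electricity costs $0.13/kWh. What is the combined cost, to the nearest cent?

electric blanket: Power = V²/R = 120²/120 = 120 W = 0.12 kW
electric blanket: 0.12 kW × 82 h = 9.84 kWh
heated towel rail: Runtime = 12 h/week × 25 weeks = 300 h
heated towel rail: 0.115 kW × 300 h = 34.5 kWh
Total energy = 44.34 kWh
Cost = 44.34 × $0.13 = $5.76

$5.76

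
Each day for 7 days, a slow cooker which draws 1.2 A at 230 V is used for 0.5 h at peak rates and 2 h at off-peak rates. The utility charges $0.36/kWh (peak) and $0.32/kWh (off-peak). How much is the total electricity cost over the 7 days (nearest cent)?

Power = 1.2 A × 230 V = 276 W = 0.276 kW
Peak energy = 0.276 kW × 0.5 h × 7 = 0.966 kWh
Off-peak energy = 0.276 kW × 2 h × 7 = 3.864 kWh
Cost = 0.966 × $0.36 + 3.864 × $0.32 = $0.34776 + $1.23648 = $1.58

$1.58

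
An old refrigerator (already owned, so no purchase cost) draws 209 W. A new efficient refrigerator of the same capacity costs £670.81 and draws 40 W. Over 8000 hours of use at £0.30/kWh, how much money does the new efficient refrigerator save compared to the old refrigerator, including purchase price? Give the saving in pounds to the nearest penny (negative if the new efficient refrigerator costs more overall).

old refrigerator: £0.00 + (209/1000) kW × 8000 h × £0.30 = £0.00 + £501.6 = £501.6
new efficient refrigerator: £670.81 + (40/1000) kW × 8000 h × £0.30 = £670.81 + £96 = £766.81
Saving = £501.6 − £766.81 = −£265.21

-£265.21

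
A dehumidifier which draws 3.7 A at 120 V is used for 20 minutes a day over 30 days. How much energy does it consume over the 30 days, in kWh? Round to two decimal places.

4.44 kWh

Power = 3.7 A × 120 V = 444 W = 0.444 kW
Runtime = 20 min × 30 = 600 min = 10 h
Energy = 0.444 kW × 10 h = 4.44 kWh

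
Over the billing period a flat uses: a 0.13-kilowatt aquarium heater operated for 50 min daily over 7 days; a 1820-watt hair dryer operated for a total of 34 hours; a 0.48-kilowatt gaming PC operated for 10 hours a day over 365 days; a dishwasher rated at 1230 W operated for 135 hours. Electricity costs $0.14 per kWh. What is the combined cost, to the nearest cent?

$277.30

aquarium heater: Runtime = 50 min × 7 = 350 min = 5.833333… h
aquarium heater: 0.13 kW × 5.833333… h = 0.758333… kWh
hair dryer: 1.82 kW × 34 h = 61.88 kWh
gaming PC: Runtime = 10 h/day × 365 days = 3650 h
gaming PC: 0.48 kW × 3650 h = 1752 kWh
dishwasher: 1.23 kW × 135 h = 166.05 kWh
Total energy = 1980.688333… kWh
Cost = 1980.688333… × $0.14 = $277.30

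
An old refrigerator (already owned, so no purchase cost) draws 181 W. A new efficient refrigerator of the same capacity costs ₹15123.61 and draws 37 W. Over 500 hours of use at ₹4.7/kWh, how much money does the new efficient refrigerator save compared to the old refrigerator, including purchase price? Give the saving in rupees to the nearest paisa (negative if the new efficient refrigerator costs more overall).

old refrigerator: ₹0.00 + (181/1000) kW × 500 h × ₹4.7 = ₹0.00 + ₹425.35 = ₹425.35
new efficient refrigerator: ₹15123.61 + (37/1000) kW × 500 h × ₹4.7 = ₹15123.61 + ₹86.95 = ₹15210.56
Saving = ₹425.35 − ₹15210.56 = −₹14785.21

-₹14785.21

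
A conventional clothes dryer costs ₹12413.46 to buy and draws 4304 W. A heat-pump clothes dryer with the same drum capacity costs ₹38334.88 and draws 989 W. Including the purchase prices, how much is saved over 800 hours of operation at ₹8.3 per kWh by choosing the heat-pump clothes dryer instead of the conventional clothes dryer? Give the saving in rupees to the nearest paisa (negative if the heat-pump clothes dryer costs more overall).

-₹3909.82

conventional clothes dryer: ₹12413.46 + (4304/1000) kW × 800 h × ₹8.3 = ₹12413.46 + ₹28578.56 = ₹40992.02
heat-pump clothes dryer: ₹38334.88 + (989/1000) kW × 800 h × ₹8.3 = ₹38334.88 + ₹6566.96 = ₹44901.84
Saving = ₹40992.02 − ₹44901.84 = −₹3909.82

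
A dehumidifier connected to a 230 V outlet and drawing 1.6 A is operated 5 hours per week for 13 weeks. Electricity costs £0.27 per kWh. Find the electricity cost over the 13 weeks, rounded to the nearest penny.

£6.46

Power = 1.6 A × 230 V = 368 W = 0.368 kW
Runtime = 5 h/week × 13 weeks = 65 h
Energy = 0.368 kW × 65 h = 23.92 kWh
Cost = 23.92 kWh × £0.27/kWh = £6.46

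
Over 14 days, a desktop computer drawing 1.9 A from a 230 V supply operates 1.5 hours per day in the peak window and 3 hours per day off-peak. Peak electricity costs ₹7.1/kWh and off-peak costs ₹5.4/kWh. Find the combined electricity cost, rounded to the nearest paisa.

Power = 1.9 A × 230 V = 437 W = 0.437 kW
Peak energy = 0.437 kW × 1.5 h × 14 = 9.177 kWh
Off-peak energy = 0.437 kW × 3 h × 14 = 18.354 kWh
Cost = 9.177 × ₹7.1 + 18.354 × ₹5.4 = ₹65.1567 + ₹99.1116 = ₹164.27

₹164.27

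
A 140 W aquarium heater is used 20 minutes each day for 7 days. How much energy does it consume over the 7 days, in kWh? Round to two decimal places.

0.33 kWh

Runtime = 20 min × 7 = 140 min = 2.333333… h
Energy = 0.14 kW × 2.333333… h = 0.326666… kWh ≈ 0.33 kWh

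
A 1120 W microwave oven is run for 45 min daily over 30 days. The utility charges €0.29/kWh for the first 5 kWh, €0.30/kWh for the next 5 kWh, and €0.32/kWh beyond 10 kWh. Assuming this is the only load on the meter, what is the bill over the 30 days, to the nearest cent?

€7.81

Runtime = 45 min × 30 = 1350 min = 22.5 h
Energy = 1.12 kW × 22.5 h = 25.2 kWh
Tier 1 (0–5 kWh): 5 × €0.29 = €1.45
Tier 2 (5–10 kWh): 5 × €0.30 = €1.5
Above 10 kWh: 15.2 × €0.32 = €4.864
Bill = €7.81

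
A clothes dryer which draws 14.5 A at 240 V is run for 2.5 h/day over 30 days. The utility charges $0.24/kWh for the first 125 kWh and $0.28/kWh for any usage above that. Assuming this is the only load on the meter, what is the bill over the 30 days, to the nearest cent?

$68.08

Power = 14.5 A × 240 V = 3480 W = 3.48 kW
Runtime = 2.5 h/day × 30 days = 75 h
Energy = 3.48 kW × 75 h = 261 kWh
Tier 1 (0–125 kWh): 125 × $0.24 = $30
Above 125 kWh: 136 × $0.28 = $38.08
Bill = $68.08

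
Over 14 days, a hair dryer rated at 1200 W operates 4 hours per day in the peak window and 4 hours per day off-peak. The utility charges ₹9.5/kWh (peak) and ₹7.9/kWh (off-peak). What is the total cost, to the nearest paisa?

₹1169.28

Peak energy = 1.2 kW × 4 h × 14 = 67.2 kWh
Off-peak energy = 1.2 kW × 4 h × 14 = 67.2 kWh
Cost = 67.2 × ₹9.5 + 67.2 × ₹7.9 = ₹638.4 + ₹530.88 = ₹1169.28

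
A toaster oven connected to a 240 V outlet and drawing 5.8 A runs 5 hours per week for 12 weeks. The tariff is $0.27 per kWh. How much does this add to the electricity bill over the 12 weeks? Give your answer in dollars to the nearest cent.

Power = 5.8 A × 240 V = 1392 W = 1.392 kW
Runtime = 5 h/week × 12 weeks = 60 h
Energy = 1.392 kW × 60 h = 83.52 kWh
Cost = 83.52 kWh × $0.27/kWh = $22.55

$22.55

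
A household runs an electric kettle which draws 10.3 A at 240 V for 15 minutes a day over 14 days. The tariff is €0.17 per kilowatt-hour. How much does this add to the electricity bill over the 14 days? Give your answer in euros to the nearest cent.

Power = 10.3 A × 240 V = 2472 W = 2.472 kW
Runtime = 15 min × 14 = 210 min = 3.5 h
Energy = 2.472 kW × 3.5 h = 8.652 kWh
Cost = 8.652 kWh × €0.17/kWh = €1.47

€1.47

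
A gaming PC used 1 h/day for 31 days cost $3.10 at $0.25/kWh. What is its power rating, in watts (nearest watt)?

Energy = $3.10 ÷ $0.25/kWh = 12.4 kWh
Runtime = 1 h/day × 31 days = 31 h
Power = 12.4 kWh ÷ 31 h = 0.4 kW = 400 W

400 W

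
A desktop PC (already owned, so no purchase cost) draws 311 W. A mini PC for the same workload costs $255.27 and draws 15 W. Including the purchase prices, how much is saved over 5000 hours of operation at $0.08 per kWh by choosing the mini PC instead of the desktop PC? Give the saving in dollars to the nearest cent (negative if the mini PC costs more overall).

-$136.87

desktop PC: $0.00 + (311/1000) kW × 5000 h × $0.08 = $0.00 + $124.4 = $124.4
mini PC: $255.27 + (15/1000) kW × 5000 h × $0.08 = $255.27 + $6 = $261.27
Saving = $124.4 − $261.27 = −$136.87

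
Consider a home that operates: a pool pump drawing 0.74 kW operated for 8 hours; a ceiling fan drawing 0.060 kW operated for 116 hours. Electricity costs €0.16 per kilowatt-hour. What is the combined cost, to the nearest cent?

pool pump: 0.74 kW × 8 h = 5.92 kWh
ceiling fan: 0.06 kW × 116 h = 6.96 kWh
Total energy = 12.88 kWh
Cost = 12.88 × €0.16 = €2.06

€2.06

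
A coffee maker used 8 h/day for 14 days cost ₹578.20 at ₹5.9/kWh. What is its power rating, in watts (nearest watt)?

Energy = ₹578.20 ÷ ₹5.9/kWh = 98 kWh
Runtime = 8 h/day × 14 days = 112 h
Power = 98 kWh ÷ 112 h = 0.875 kW = 875 W

875 W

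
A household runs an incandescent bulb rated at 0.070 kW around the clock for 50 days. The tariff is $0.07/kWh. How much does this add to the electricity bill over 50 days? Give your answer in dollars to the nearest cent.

Runtime = 24 h × 50 = 1200 h
Energy = 0.07 kW × 1200 h = 84 kWh
Cost = 84 kWh × $0.07/kWh = $5.88

$5.88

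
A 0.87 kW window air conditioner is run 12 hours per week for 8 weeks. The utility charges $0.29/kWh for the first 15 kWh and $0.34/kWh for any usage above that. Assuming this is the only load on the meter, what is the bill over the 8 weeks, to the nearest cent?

Runtime = 12 h/week × 8 weeks = 96 h
Energy = 0.87 kW × 96 h = 83.52 kWh
Tier 1 (0–15 kWh): 15 × $0.29 = $4.35
Above 15 kWh: 68.52 × $0.34 = $23.2968
Bill = $27.65

$27.65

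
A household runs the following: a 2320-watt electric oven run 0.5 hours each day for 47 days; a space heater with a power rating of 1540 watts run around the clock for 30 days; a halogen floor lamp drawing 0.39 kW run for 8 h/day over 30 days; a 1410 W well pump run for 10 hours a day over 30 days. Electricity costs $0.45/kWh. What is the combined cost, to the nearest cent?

electric oven: Runtime = 0.5 h/day × 47 days = 23.5 h
electric oven: 2.32 kW × 23.5 h = 54.52 kWh
space heater: Runtime = 24 h × 30 = 720 h
space heater: 1.54 kW × 720 h = 1108.8 kWh
halogen floor lamp: Runtime = 8 h/day × 30 days = 240 h
halogen floor lamp: 0.39 kW × 240 h = 93.6 kWh
well pump: Runtime = 10 h/day × 30 days = 300 h
well pump: 1.41 kW × 300 h = 423 kWh
Total energy = 1679.92 kWh
Cost = 1679.92 × $0.45 = $755.96

$755.96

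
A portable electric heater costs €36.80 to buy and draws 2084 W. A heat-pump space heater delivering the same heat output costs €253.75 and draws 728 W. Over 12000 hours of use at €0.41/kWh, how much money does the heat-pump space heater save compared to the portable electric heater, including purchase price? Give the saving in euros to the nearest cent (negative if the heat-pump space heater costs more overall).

€6454.57

portable electric heater: €36.80 + (2084/1000) kW × 12000 h × €0.41 = €36.80 + €10253.28 = €10290.08
heat-pump space heater: €253.75 + (728/1000) kW × 12000 h × €0.41 = €253.75 + €3581.76 = €3835.51
Saving = €10290.08 − €3835.51 = €6454.57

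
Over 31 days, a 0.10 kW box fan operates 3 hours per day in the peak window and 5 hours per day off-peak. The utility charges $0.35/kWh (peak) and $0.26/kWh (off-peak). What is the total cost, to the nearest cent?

$7.29

Peak energy = 0.1 kW × 3 h × 31 = 9.3 kWh
Off-peak energy = 0.1 kW × 5 h × 31 = 15.5 kWh
Cost = 9.3 × $0.35 + 15.5 × $0.26 = $3.255 + $4.03 = $7.29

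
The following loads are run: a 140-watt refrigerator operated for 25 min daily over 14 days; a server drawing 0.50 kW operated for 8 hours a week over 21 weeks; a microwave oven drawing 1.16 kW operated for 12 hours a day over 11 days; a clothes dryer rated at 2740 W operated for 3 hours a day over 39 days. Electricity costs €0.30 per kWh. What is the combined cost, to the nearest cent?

refrigerator: Runtime = 25 min × 14 = 350 min = 5.833333… h
refrigerator: 0.14 kW × 5.833333… h = 0.816666… kWh
server: Runtime = 8 h/week × 21 weeks = 168 h
server: 0.5 kW × 168 h = 84 kWh
microwave oven: Runtime = 12 h/day × 11 days = 132 h
microwave oven: 1.16 kW × 132 h = 153.12 kWh
clothes dryer: Runtime = 3 h/day × 39 days = 117 h
clothes dryer: 2.74 kW × 117 h = 320.58 kWh
Total energy = 558.516666… kWh
Cost = 558.516666… × €0.30 = €167.56

€167.56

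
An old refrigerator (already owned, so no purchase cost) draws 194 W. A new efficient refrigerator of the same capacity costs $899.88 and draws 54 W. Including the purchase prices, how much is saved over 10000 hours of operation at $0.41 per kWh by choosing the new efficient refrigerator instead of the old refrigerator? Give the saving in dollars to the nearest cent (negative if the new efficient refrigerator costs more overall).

-$325.88

old refrigerator: $0.00 + (194/1000) kW × 10000 h × $0.41 = $0.00 + $795.4 = $795.4
new efficient refrigerator: $899.88 + (54/1000) kW × 10000 h × $0.41 = $899.88 + $221.4 = $1121.28
Saving = $795.4 − $1121.28 = −$325.88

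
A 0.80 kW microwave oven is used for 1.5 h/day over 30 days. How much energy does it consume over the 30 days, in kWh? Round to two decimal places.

Runtime = 1.5 h/day × 30 days = 45 h
Energy = 0.8 kW × 45 h = 36 kWh

36.00 kWh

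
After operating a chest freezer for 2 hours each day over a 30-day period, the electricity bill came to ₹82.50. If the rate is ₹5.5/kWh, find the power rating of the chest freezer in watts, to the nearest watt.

250 W

Energy = ₹82.50 ÷ ₹5.5/kWh = 15 kWh
Runtime = 2 h/day × 30 days = 60 h
Power = 15 kWh ÷ 60 h = 0.25 kW = 250 W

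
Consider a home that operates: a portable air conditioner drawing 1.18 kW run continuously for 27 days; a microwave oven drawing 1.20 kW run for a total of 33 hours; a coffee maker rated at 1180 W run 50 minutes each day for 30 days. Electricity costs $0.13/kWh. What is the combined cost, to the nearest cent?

portable air conditioner: Runtime = 24 h × 27 = 648 h
portable air conditioner: 1.18 kW × 648 h = 764.64 kWh
microwave oven: 1.2 kW × 33 h = 39.6 kWh
coffee maker: Runtime = 50 min × 30 = 1500 min = 25 h
coffee maker: 1.18 kW × 25 h = 29.5 kWh
Total energy = 833.74 kWh
Cost = 833.74 × $0.13 = $108.39

$108.39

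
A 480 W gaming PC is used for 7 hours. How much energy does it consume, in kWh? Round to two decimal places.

3.36 kWh

Energy = 0.48 kW × 7 h = 3.36 kWh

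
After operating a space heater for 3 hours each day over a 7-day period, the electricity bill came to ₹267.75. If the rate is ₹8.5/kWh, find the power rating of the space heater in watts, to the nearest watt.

Energy = ₹267.75 ÷ ₹8.5/kWh = 31.5 kWh
Runtime = 3 h/day × 7 days = 21 h
Power = 31.5 kWh ÷ 21 h = 1.5 kW = 1500 W

1500 W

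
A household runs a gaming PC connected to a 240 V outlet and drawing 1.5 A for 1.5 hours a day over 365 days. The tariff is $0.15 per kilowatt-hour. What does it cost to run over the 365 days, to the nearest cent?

$29.57

Power = 1.5 A × 240 V = 360 W = 0.36 kW
Runtime = 1.5 h/day × 365 days = 547.5 h
Energy = 0.36 kW × 547.5 h = 197.1 kWh
Cost = 197.1 kWh × $0.15/kWh = $29.57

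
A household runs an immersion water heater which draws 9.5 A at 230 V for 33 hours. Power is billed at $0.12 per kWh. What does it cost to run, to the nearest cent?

Power = 9.5 A × 230 V = 2185 W = 2.185 kW
Energy = 2.185 kW × 33 h = 72.105 kWh
Cost = 72.105 kWh × $0.12/kWh = $8.65

$8.65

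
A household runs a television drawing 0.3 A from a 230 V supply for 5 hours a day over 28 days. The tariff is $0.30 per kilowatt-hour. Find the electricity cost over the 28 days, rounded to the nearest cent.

Power = 0.3 A × 230 V = 69 W = 0.069 kW
Runtime = 5 h/day × 28 days = 140 h
Energy = 0.069 kW × 140 h = 9.66 kWh
Cost = 9.66 kWh × $0.30/kWh = $2.90

$2.90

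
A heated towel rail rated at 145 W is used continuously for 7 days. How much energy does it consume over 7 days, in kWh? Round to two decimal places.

24.36 kWh

Runtime = 24 h × 7 = 168 h
Energy = 0.145 kW × 168 h = 24.36 kWh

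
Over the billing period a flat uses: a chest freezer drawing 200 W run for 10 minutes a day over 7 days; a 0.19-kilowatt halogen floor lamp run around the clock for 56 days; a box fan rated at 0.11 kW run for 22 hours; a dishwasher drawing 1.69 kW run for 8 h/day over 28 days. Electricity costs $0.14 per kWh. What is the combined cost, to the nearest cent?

chest freezer: Runtime = 10 min × 7 = 70 min = 1.166666… h
chest freezer: 0.2 kW × 1.166666… h = 0.233333… kWh
halogen floor lamp: Runtime = 24 h × 56 = 1344 h
halogen floor lamp: 0.19 kW × 1344 h = 255.36 kWh
box fan: 0.11 kW × 22 h = 2.42 kWh
dishwasher: Runtime = 8 h/day × 28 days = 224 h
dishwasher: 1.69 kW × 224 h = 378.56 kWh
Total energy = 636.573333… kWh
Cost = 636.573333… × $0.14 = $89.12

$89.12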